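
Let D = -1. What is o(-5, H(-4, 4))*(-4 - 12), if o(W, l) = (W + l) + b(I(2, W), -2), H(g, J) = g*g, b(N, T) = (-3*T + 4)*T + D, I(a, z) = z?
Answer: 160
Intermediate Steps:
b(N, T) = -1 + T*(4 - 3*T) (b(N, T) = (-3*T + 4)*T - 1 = (4 - 3*T)*T - 1 = T*(4 - 3*T) - 1 = -1 + T*(4 - 3*T))
H(g, J) = g²
o(W, l) = -21 + W + l (o(W, l) = (W + l) + (-1 - 3*(-2)² + 4*(-2)) = (W + l) + (-1 - 3*4 - 8) = (W + l) + (-1 - 12 - 8) = (W + l) - 21 = -21 + W + l)
o(-5, H(-4, 4))*(-4 - 12) = (-21 - 5 + (-4)²)*(-4 - 12) = (-21 - 5 + 16)*(-16) = -10*(-16) = 160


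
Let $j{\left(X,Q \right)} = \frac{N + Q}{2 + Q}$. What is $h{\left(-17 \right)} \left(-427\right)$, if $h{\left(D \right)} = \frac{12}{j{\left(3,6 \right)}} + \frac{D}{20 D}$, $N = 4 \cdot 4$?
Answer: $- \frac{414617}{220} \approx -1884.6$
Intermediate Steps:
$N = 16$
$j{\left(X,Q \right)} = \frac{16 + Q}{2 + Q}$
$h{\left(D \right)} = \frac{971}{220}$ ($h{\left(D \right)} = \frac{12}{\frac{1}{2 + 6} \left(16 + 6\right)} + \frac{D}{20 D} = \frac{12}{\frac{1}{8} \cdot 22} + D \frac{1}{20 D} = \frac{12}{\frac{1}{8} \cdot 22} + \frac{1}{20} = \frac{12}{\frac{11}{4}} + \frac{1}{20} = 12 \cdot \frac{4}{11} + \frac{1}{20} = \frac{48}{11} + \frac{1}{20} = \frac{971}{220}$)
$h{\left(-17 \right)} \left(-427\right) = \frac{971}{220} \left(-427\right) = - \frac{414617}{220}$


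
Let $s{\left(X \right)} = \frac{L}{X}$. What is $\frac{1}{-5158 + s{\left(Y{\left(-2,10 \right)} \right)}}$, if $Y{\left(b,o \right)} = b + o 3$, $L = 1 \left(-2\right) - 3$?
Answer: $- \frac{28}{144429} \approx -0.00019387$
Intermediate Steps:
$L = -5$ ($L = -2 - 3 = -5$)
$Y{\left(b,o \right)} = b + 3 o$
$s{\left(X \right)} = - \frac{5}{X}$
$\frac{1}{-5158 + s{\left(Y{\left(-2,10 \right)} \right)}} = \frac{1}{-5158 - \frac{5}{-2 + 3 \cdot 10}} = \frac{1}{-5158 - \frac{5}{-2 + 30}} = \frac{1}{-5158 - \frac{5}{28}} = \frac{1}{- \frac{144429}{28}} = - \frac{28}{144429}$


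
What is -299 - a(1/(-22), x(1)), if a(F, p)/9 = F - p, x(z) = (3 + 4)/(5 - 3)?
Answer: -2938/11 ≈ -267.09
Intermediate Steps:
x(z) = 7/2
a(F, p) = -9*p + 9*F (a(F, p) = 9*(F - p) = -9*p + 9*F)
-299 - a(1/(-22), x(1)) = -299 - (-9*7/2 + 9*(1/(-22))) = -299 - (-63/2 + 9*(1*(-1/22))) = -299 - (-63/2 + 9*(-1/22)) = -299 - (-63/2 - 9/22) = -299 - 1*(-351/11) = -299 + 351/11 = -2938/11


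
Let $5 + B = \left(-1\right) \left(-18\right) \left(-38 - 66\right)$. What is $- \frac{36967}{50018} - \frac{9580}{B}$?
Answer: $\frac{409785381}{93883786} \approx 4.3648$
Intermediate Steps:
$B = -1877$ ($B = -5 + \left(-1\right) \left(-18\right) \left(-38 - 66\right) = -5 + 18 \left(-104\right) = -5 - 1872 = -1877$)
$- \frac{36967}{50018} - \frac{9580}{B} = - \frac{36967}{50018} - \frac{9580}{-1877} = \left(-36967\right) \frac{1}{50018} - - \frac{9580}{1877} = - \frac{36967}{50018} + \frac{9580}{1877} = \frac{409785381}{93883786}$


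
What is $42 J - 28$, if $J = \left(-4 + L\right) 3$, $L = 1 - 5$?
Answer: $-1036$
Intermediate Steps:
$L = -4$ ($L = 1 - 5 = -4$)
$J = -24$ ($J = \left(-4 - 4\right) 3 = \left(-8\right) 3 = -24$)
$42 J - 28 = 42 \left(-24\right) - 28 = -1008 - 28 = -1036$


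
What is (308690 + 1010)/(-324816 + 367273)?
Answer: 309700/42457 ≈ 7.2944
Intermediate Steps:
(308690 + 1010)/(-324816 + 367273) = 309700/42457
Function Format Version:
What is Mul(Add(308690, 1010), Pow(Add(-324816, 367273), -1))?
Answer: Rational(309700, 42457) ≈ 7.2944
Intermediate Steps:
Mul(Add(308690, 1010), Pow(Add(-324816, 367273), -1)) = Mul(309700, Pow(42457, -1)) = Mul(309700, Rational(1, 42457)) = Rational(309700, 42457)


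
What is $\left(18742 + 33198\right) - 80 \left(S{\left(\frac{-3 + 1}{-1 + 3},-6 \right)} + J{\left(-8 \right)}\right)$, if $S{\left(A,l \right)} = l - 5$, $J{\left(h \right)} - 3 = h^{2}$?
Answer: $47460$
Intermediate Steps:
$J{\left(h \right)} = 3 + h^{2}$
$S{\left(A,l \right)} = -5 + l$
$\left(18742 + 33198\right) - 80 \left(S{\left(\frac{-3 + 1}{-1 + 3},-6 \right)} + J{\left(-8 \right)}\right) = \left(18742 + 33198\right) - 80 \left(\left(-5 - 6\right) + \left(3 + \left(-8\right)^{2}\right)\right) = 51940 - 80 \left(-11 + \left(3 + 64\right)\right) = 51940 - 80 \left(-11 + 67\right) = 51940 - 4480 = 47460$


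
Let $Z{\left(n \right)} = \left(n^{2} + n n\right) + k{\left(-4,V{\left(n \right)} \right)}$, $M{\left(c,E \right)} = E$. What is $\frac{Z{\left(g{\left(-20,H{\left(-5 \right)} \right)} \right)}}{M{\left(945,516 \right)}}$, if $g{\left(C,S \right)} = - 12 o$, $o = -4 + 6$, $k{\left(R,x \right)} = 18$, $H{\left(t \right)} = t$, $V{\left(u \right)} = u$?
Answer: $\frac{195}{86} \approx 2.2674$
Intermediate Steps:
$o = 2$
$g{\left(C,S \right)} = -24$ ($g{\left(C,S \right)} = \left(-12\right) 2 = -24$)
$Z{\left(n \right)} = 18 + 2 n^{2}$ ($Z{\left(n \right)} = \left(n^{2} + n n\right) + 18 = \left(n^{2} + n^{2}\right) + 18 = 2 n^{2} + 18 = 18 + 2 n^{2}$)
$\frac{Z{\left(g{\left(-20,H{\left(-5 \right)} \right)} \right)}}{M{\left(945,516 \right)}} = \frac{18 + 2 \left(-24\right)^{2}}{516} = \left(18 + 2 \cdot 576\right) \frac{1}{516} = \left(18 + 1152\right) \frac{1}{516} = 1170 \cdot \frac{1}{516} = \frac{195}{86}$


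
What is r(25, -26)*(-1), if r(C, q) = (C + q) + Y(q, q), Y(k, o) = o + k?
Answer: 53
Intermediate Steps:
Y(k, o) = k + o
r(C, q) = C + 3*q (r(C, q) = (C + q) + (q + q) = (C + q) + 2*q = C + 3*q)
r(25, -26)*(-1) = (25 + 3*(-26))*(-1) = (25 - 78)*(-1) = -53*(-1) = 53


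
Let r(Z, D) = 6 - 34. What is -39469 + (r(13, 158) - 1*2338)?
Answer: -41835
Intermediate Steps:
r(Z, D) = -28
-39469 + (r(13, 158) - 1*2338) = -39469 + (-28 - 1*2338) = -39469 + (-28 - 2338) = -39469 - 2366 = -41835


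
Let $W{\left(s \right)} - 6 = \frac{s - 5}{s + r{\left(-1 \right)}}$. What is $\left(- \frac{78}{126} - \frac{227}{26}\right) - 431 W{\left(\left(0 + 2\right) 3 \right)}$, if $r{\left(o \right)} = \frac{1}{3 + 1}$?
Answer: $- \frac{36367829}{13650} \approx -2664.3$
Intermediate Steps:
$r{\left(o \right)} = \frac{1}{4}$
$W{\left(s \right)} = 6 + \frac{-5 + s}{\frac{1}{4} + s}$ ($W{\left(s \right)} = 6 + \frac{s - 5}{s + \frac{1}{4}} = 6 + \frac{-5 + s}{\frac{1}{4} + s}$)
$\left(- \frac{78}{126} - \frac{227}{26}\right) - 431 W{\left(\left(0 + 2\right) 3 \right)} = \left(- \frac{78}{126} - \frac{227}{26}\right) - 431 \frac{14 \left(-1 + 2 \left(0 + 2\right) 3\right)}{1 + 4 \left(0 + 2\right) 3} = \left(\left(-78\right) \frac{1}{126} - \frac{227}{26}\right) - 431 \frac{14 \left(-1 + 2 \cdot 2 \cdot 3\right)}{1 + 4 \cdot 2 \cdot 3} = \left(- \frac{13}{21} - \frac{227}{26}\right) - 431 \frac{14 \left(-1 + 2 \cdot 6\right)}{1 + 4 \cdot 6} = - \frac{5105}{546} - 431 \frac{14 \left(-1 + 12\right)}{1 + 24} = - \frac{5105}{546} - 431 \cdot 14 \cdot \frac{1}{25} \cdot 11 = - \frac{5105}{546} - \frac{66374}{25} = - \frac{36367829}{13650}$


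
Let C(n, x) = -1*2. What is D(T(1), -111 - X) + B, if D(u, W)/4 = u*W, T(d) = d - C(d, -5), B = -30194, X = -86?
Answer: -30494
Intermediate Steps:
C(n, x) = -2
T(d) = 2 + d (T(d) = d - 1*(-2) = d + 2 = 2 + d)
D(u, W) = 4*W*u (D(u, W) = 4*(u*W) = 4*(W*u) = 4*W*u)
D(T(1), -111 - X) + B = 4*(-111 - 1*(-86))*(2 + 1) - 30194 = 4*(-111 + 86)*3 - 30194 = 4*(-25)*3 - 30194 = -300 - 30194 = -30494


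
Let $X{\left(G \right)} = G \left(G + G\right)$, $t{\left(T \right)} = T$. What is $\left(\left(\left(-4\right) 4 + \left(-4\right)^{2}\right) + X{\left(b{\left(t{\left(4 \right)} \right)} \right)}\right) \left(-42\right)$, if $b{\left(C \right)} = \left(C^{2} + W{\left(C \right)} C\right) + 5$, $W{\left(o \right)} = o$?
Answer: $-114996$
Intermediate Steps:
$b{\left(C \right)} = 5 + 2 C^{2}$ ($b{\left(C \right)} = \left(C^{2} + C C\right) + 5 = \left(C^{2} + C^{2}\right) + 5 = 2 C^{2} + 5 = 5 + 2 C^{2}$)
$X{\left(G \right)} = 2 G^{2}$ ($X{\left(G \right)} = G 2 G = 2 G^{2}$)
$\left(\left(\left(-4\right) 4 + \left(-4\right)^{2}\right) + X{\left(b{\left(t{\left(4 \right)} \right)} \right)}\right) \left(-42\right) = \left(\left(\left(-4\right) 4 + \left(-4\right)^{2}\right) + 2 \left(5 + 2 \cdot 4^{2}\right)^{2}\right) \left(-42\right) = \left(\left(-16 + 16\right) + 2 \left(5 + 2 \cdot 16\right)^{2}\right) \left(-42\right) = \left(0 + 2 \left(5 + 32\right)^{2}\right) \left(-42\right) = \left(0 + 2 \cdot 37^{2}\right) \left(-42\right) = \left(0 + 2 \cdot 1369\right) \left(-42\right) = \left(0 + 2738\right) \left(-42\right) = 2738 \left(-42\right) = -114996$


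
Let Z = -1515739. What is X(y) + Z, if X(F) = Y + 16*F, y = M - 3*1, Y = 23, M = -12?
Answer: -1515956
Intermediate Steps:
y = -15 (y = -12 - 3*1 = -12 - 3 = -15)
X(F) = 23 + 16*F
X(y) + Z = (23 + 16*(-15)) - 1515739 = (23 - 240) - 1515739 = -217 - 1515739 = -1515956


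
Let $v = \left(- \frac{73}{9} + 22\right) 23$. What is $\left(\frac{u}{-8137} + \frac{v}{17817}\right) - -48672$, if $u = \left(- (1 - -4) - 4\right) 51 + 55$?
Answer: $\frac{63506941971079}{1304792361} \approx 48672.0$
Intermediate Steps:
$u = -404$ ($u = \left(- (1 + 4) - 4\right) 51 + 55 = \left(\left(-1\right) 5 - 4\right) 51 + 55 = \left(-5 - 4\right) 51 + 55 = \left(-9\right) 51 + 55 = -459 + 55 = -404$)
$v = \frac{2875}{9}$ ($v = \left(\left(-73\right) \frac{1}{9} + 22\right) 23 = \left(- \frac{73}{9} + 22\right) 23 = \frac{125}{9} \cdot 23 = \frac{2875}{9} \approx 319.44$)
$\left(\frac{u}{-8137} + \frac{v}{17817}\right) - -48672 = \left(- \frac{404}{-8137} + \frac{2875}{9 \cdot 17817}\right) - -48672 = \left(\left(-404\right) \left(- \frac{1}{8137}\right) + \frac{2875}{9} \cdot \frac{1}{17817}\right) + 48672 = \left(\frac{404}{8137} + \frac{2875}{160353}\right) + 48672 = \frac{88176487}{1304792361} + 48672 = \frac{63506941971079}{1304792361}$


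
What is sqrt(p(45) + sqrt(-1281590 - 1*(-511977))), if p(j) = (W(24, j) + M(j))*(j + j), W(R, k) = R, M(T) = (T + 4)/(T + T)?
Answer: sqrt(2209 + I*sqrt(769613)) ≈ 47.884 + 9.1604*I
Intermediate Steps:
M(T) = (4 + T)/(2*T) (M(T) = (4 + T)/((2*T)) = (4 + T)*(1/(2*T)) = (4 + T)/(2*T))
p(j) = 2*j*(24 + (4 + j)/(2*j)) (p(j) = (24 + (4 + j)/(2*j))*(j + j) = (24 + (4 + j)/(2*j))*(2*j) = 2*j*(24 + (4 + j)/(2*j)))
sqrt(p(45) + sqrt(-1281590 - 1*(-511977))) = sqrt((4 + 49*45) + sqrt(-1281590 - 1*(-511977))) = sqrt((4 + 2205) + sqrt(-1281590 + 511977)) = sqrt(2209 + sqrt(-769613)) = sqrt(2209 + I*sqrt(769613))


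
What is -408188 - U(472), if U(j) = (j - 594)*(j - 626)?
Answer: -426976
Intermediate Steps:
U(j) = (-626 + j)*(-594 + j) (U(j) = (-594 + j)*(-626 + j) = (-626 + j)*(-594 + j))
-408188 - U(472) = -408188 - (371844 + 472² - 1220*472) = -408188 - (371844 + 222784 - 575840) = -408188 - 1*18788 = -408188 - 18788 = -426976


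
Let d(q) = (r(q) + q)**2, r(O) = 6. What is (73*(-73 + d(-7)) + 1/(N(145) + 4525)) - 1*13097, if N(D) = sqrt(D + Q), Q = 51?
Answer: -83304266/4539 ≈ -18353.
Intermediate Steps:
d(q) = (6 + q)**2
N(D) = sqrt(51 + D) (N(D) = sqrt(D + 51) = sqrt(51 + D))
(73*(-73 + d(-7)) + 1/(N(145) + 4525)) - 1*13097 = (73*(-73 + (6 - 7)**2) + 1/(sqrt(51 + 145) + 4525)) - 1*13097 = (73*(-73 + (-1)**2) + 1/(sqrt(196) + 4525)) - 13097 = (73*(-73 + 1) + 1/(14 + 4525)) - 13097 = (73*(-72) + 1/4539) - 13097 = (-5256 + 1/4539) - 13097 = -23856983/4539 - 13097 = -83304266/4539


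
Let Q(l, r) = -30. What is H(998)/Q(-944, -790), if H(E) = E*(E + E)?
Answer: -996004/15 ≈ -66400.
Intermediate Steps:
H(E) = 2*E² (H(E) = E*(2*E) = 2*E²)
H(998)/Q(-944, -790) = (2*998²)/(-30) = (2*996004)*(-1/30) = 1992008*(-1/30) = -996004/15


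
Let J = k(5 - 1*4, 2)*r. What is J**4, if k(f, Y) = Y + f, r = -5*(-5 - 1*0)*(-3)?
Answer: 2562890625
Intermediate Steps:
r = -75 (r = -5*(-5 + 0)*(-3) = -5*(-5)*(-3) = 25*(-3) = -75)
J = -225 (J = (2 + (5 - 1*4))*(-75) = (2 + (5 - 4))*(-75) = (2 + 1)*(-75) = 3*(-75) = -225)
J**4 = (-225)**4 = 2562890625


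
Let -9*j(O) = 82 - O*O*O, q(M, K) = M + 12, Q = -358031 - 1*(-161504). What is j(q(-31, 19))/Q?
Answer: 6941/1768743 ≈ 0.0039243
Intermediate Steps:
Q = -196527 (Q = -358031 + 161504 = -196527)
q(M, K) = 12 + M
j(O) = -82/9 + O³/9 (j(O) = -(82 - O*O*O)/9 = -(82 - O²*O)/9 = -(82 - O³)/9 = -82/9 + O³/9)
j(q(-31, 19))/Q = (-82/9 + (12 - 31)³/9)/(-196527) = (-82/9 + (⅑)*(-19)³)*(-1/196527) = (-82/9 + (⅑)*(-6859))*(-1/196527) = (-82/9 - 6859/9)*(-1/196527) = -6941/9*(-1/196527) = 6941/1768743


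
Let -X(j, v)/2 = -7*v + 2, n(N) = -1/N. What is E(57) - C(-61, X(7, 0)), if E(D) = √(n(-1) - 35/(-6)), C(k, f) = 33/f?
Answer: 33/4 + √246/6 ≈ 10.864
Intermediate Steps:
X(j, v) = -4 + 14*v (X(j, v) = -2*(-7*v + 2) = -2*(2 - 7*v) = -4 + 14*v)
E(D) = √246/6 (E(D) = √(-1/(-1) - 35/(-6)) = √(-1*(-1) - 35*(-⅙)) = √(1 + 35/6) = √(41/6) = √246/6)
E(57) - C(-61, X(7, 0)) = √246/6 - 33/(-4 + 14*0) = √246/6 - 33/(-4 + 0) = √246/6 - 33/(-4) = √246/6 - 33*(-1)/4 = √246/6 - 1*(-33/4) = √246/6 + 33/4 = 33/4 + √246/6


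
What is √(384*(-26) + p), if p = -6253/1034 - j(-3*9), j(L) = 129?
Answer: I*√10818840230/1034 ≈ 100.59*I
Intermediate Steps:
p = -139639/1034 (p = -6253/1034 - 1*129 = -6253*1/1034 - 129 = -6253/1034 - 129 = -139639/1034 ≈ -135.05)
√(384*(-26) + p) = √(384*(-26) - 139639/1034) = √(-9984 - 139639/1034) = √(-10463095/1034) = I*√10818840230/1034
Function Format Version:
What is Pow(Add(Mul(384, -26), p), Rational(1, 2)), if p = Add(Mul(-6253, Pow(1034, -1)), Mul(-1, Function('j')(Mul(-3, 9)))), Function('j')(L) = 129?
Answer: Mul(Rational(1, 1034), I, Pow(10818840230, Rational(1, 2))) ≈ Mul(100.59, I)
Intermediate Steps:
p = Rational(-139639, 1034) (p = Add(Mul(-6253, Pow(1034, -1)), Mul(-1, 129)) = Add(Mul(-6253, Rational(1, 1034)), -129) = Add(Rational(-6253, 1034), -129) = Rational(-139639, 1034) ≈ -135.05)
Pow(Add(Mul(384, -26), p), Rational(1, 2)) = Pow(Add(Mul(384, -26), Rational(-139639, 1034)), Rational(1, 2)) = Pow(Add(-9984, Rational(-139639, 1034)), Rational(1, 2)) = Pow(Rational(-10463095, 1034), Rational(1, 2)) = Mul(Rational(1, 1034), I, Pow(10818840230, Rational(1, 2)))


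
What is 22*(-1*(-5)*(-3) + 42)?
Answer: 594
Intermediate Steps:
22*(-1*(-5)*(-3) + 42) = 22*(5*(-3) + 42) = 22*(-15 + 42) = 22*27 = 594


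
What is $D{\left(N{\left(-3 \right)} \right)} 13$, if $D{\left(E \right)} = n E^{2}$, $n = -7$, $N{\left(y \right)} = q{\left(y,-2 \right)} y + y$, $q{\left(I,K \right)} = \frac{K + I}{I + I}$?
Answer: $- \frac{11011}{4} \approx -2752.8$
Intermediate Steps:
$q{\left(I,K \right)} = \frac{I + K}{2 I}$
$N{\left(y \right)} = -1 + \frac{3 y}{2}$ ($N{\left(y \right)} = \frac{y - 2}{2 y} y + y = \frac{-2 + y}{2 y} y + y = \left(-1 + \frac{y}{2}\right) + y = -1 + \frac{3 y}{2}$)
$D{\left(E \right)} = - 7 E^{2}$
$D{\left(N{\left(-3 \right)} \right)} 13 = - 7 \left(-1 + \frac{3}{2} \left(-3\right)\right)^{2} \cdot 13 = - 7 \left(-1 - \frac{9}{2}\right)^{2} \cdot 13 = - 7 \left(- \frac{11}{2}\right)^{2} \cdot 13 = \left(-7\right) \frac{121}{4} \cdot 13 = \left(- \frac{847}{4}\right) 13 = - \frac{11011}{4}$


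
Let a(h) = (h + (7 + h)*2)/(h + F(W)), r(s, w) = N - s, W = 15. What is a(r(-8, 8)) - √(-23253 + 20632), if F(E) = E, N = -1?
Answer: 35/22 - I*√2621 ≈ 1.5909 - 51.196*I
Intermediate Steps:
r(s, w) = -1 - s
a(h) = (14 + 3*h)/(15 + h) (a(h) = (h + (7 + h)*2)/(h + 15) = (h + (14 + 2*h))/(15 + h) = (14 + 3*h)/(15 + h))
a(r(-8, 8)) - √(-23253 + 20632) = (14 + 3*(-1 - 1*(-8)))/(15 + (-1 - 1*(-8))) - √(-23253 + 20632) = (14 + 3*(-1 + 8))/(15 + (-1 + 8)) - √(-2621) = (14 + 3*7)/(15 + 7) - I*√2621 = (14 + 21)/22 - I*√2621 = (1/22)*35 - I*√2621 = 35/22 - I*√2621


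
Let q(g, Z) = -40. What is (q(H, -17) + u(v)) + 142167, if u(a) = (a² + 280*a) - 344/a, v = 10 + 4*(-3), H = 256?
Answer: 141743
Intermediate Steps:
v = -2 (v = 10 - 12 = -2)
u(a) = a² - 344/a + 280*a
(q(H, -17) + u(v)) + 142167 = (-40 + (-344 + (-2)²*(280 - 2))/(-2)) + 142167 = (-40 - (-344 + 4*278)/2) + 142167 = (-40 - (-344 + 1112)/2) + 142167 = (-40 - ½*768) + 142167 = (-40 - 384) + 142167 = -424 + 142167 = 141743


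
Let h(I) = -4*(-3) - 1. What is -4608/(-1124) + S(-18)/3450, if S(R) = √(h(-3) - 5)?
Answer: 1152/281 + √6/3450 ≈ 4.1004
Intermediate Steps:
h(I) = 11 (h(I) = 12 - 1 = 11)
S(R) = √6 (S(R) = √(11 - 5) = √6)
-4608/(-1124) + S(-18)/3450 = -4608/(-1124) + √6/3450 = -4608*(-1/1124) + √6*(1/3450) = 1152/281 + √6/3450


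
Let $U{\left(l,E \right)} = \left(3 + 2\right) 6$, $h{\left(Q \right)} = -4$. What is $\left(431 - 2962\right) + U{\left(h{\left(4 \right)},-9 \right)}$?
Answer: $-2501$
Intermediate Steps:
$U{\left(l,E \right)} = 30$ ($U{\left(l,E \right)} = 5 \cdot 6 = 30$)
$\left(431 - 2962\right) + U{\left(h{\left(4 \right)},-9 \right)} = \left(431 - 2962\right) + 30 = -2531 + 30 = -2501$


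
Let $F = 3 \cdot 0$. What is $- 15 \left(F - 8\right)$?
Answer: $120$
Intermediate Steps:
$F = 0$
$- 15 \left(F - 8\right) = - 15 \left(0 - 8\right) = \left(-15\right) \left(-8\right) = 120$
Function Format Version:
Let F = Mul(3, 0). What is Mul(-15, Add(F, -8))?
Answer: 120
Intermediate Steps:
F = 0
Mul(-15, Add(F, -8)) = Mul(-15, Add(0, -8)) = Mul(-15, -8) = 120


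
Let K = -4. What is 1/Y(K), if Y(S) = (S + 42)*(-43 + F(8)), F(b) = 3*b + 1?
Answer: -1/684 ≈ -0.0014620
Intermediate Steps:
F(b) = 1 + 3*b
Y(S) = -756 - 18*S (Y(S) = (S + 42)*(-43 + (1 + 3*8)) = (42 + S)*(-43 + (1 + 24)) = (42 + S)*(-43 + 25) = (42 + S)*(-18) = -756 - 18*S)
1/Y(K) = 1/(-756 - 18*(-4)) = 1/(-756 + 72) = 1/(-684) = -1/684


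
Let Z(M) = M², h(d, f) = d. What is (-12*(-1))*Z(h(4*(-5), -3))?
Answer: 4800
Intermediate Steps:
(-12*(-1))*Z(h(4*(-5), -3)) = (-12*(-1))*(4*(-5))² = 12*(-20)² = 12*400 = 4800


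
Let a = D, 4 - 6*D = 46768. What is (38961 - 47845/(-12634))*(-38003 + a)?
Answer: -22544998406843/12634 ≈ -1.7845e+9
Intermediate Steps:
D = -7794 (D = 2/3 - 1/6*46768 = 2/3 - 23384/3 = -7794)
a = -7794
(38961 - 47845/(-12634))*(-38003 + a) = (38961 - 47845/(-12634))*(-38003 - 7794) = (38961 - 47845*(-1/12634))*(-45797) = (38961 + 47845/12634)*(-45797) = (492281119/12634)*(-45797) = -22544998406843/12634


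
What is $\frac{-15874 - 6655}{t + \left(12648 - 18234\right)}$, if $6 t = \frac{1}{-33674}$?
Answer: $\frac{4551849276}{1128617785} \approx 4.0331$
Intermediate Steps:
$t = - \frac{1}{202044}$ ($t = \frac{1}{6 \left(-33674\right)} = \frac{1}{6} \left(- \frac{1}{33674}\right) = - \frac{1}{202044} \approx -4.9494 \cdot 10^{-6}$)
$\frac{-15874 - 6655}{t + \left(12648 - 18234\right)} = \frac{-15874 - 6655}{- \frac{1}{202044} + \left(12648 - 18234\right)} = - \frac{22529}{- \frac{1}{202044} - 5586} = - \frac{22529}{- \frac{1128617785}{202044}} = \left(-22529\right) \left(- \frac{202044}{1128617785}\right) = \frac{4551849276}{1128617785}$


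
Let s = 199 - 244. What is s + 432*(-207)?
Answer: -89469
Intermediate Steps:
s = -45
s + 432*(-207) = -45 + 432*(-207) = -45 - 89424 = -89469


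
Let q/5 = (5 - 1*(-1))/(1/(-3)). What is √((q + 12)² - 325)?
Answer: √5759 ≈ 75.888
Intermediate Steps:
q = -90 (q = 5*((5 - 1*(-1))/(1/(-3))) = 5*((5 + 1)/(-⅓)) = 5*(6*(-3)) = 5*(-18) = -90)
√((q + 12)² - 325) = √((-90 + 12)² - 325) = √((-78)² - 325) = √(6084 - 325) = √5759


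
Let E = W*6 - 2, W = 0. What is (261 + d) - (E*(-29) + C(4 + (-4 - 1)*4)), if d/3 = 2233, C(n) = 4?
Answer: 6898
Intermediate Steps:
d = 6699 (d = 3*2233 = 6699)
E = -2 (E = 0*6 - 2 = 0 - 2 = -2)
(261 + d) - (E*(-29) + C(4 + (-4 - 1)*4)) = (261 + 6699) - (-2*(-29) + 4) = 6960 - (58 + 4) = 6960 - 1*62 = 6960 - 62 = 6898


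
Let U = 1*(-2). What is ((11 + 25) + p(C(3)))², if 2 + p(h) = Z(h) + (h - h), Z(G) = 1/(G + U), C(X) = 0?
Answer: 4489/4 ≈ 1122.3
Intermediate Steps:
U = -2
Z(G) = 1/(-2 + G) (Z(G) = 1/(G - 2) = 1/(-2 + G))
p(h) = -2 + 1/(-2 + h) (p(h) = -2 + (1/(-2 + h) + (h - h)) = -2 + (1/(-2 + h) + 0) = -2 + 1/(-2 + h))
((11 + 25) + p(C(3)))² = ((11 + 25) + (5 - 2*0)/(-2 + 0))² = (36 + (5 + 0)/(-2))² = (36 - ½*5)² = (36 - 5/2)² = (67/2)² = 4489/4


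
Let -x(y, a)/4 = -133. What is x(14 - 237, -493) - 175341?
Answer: -174809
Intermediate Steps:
x(y, a) = 532 (x(y, a) = -4*(-133) = 532)
x(14 - 237, -493) - 175341 = 532 - 175341 = -174809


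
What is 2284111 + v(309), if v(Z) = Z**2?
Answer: 2379592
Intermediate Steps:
2284111 + v(309) = 2284111 + 309**2 = 2284111 + 95481 = 2379592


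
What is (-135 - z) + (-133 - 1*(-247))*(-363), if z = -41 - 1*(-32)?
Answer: -41508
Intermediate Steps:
z = -9 (z = -41 + 32 = -9)
(-135 - z) + (-133 - 1*(-247))*(-363) = (-135 - 1*(-9)) + (-133 - 1*(-247))*(-363) = (-135 + 9) + (-133 + 247)*(-363) = -126 + 114*(-363) = -126 - 41382 = -41508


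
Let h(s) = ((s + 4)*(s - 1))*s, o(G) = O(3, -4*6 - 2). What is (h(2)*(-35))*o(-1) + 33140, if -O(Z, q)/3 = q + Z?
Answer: 4160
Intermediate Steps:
O(Z, q) = -3*Z - 3*q (O(Z, q) = -3*(q + Z) = -3*(Z + q) = -3*Z - 3*q)
o(G) = 69 (o(G) = -3*3 - 3*(-4*6 - 2) = -9 - 3*(-24 - 2) = -9 - 3*(-26) = -9 + 78 = 69)
h(s) = s*(-1 + s)*(4 + s) (h(s) = ((4 + s)*(-1 + s))*s = ((-1 + s)*(4 + s))*s = s*(-1 + s)*(4 + s))
(h(2)*(-35))*o(-1) + 33140 = ((2*(-4 + 2² + 3*2))*(-35))*69 + 33140 = ((2*(-4 + 4 + 6))*(-35))*69 + 33140 = ((2*6)*(-35))*69 + 33140 = (12*(-35))*69 + 33140 = -420*69 + 33140 = -28980 + 33140 = 4160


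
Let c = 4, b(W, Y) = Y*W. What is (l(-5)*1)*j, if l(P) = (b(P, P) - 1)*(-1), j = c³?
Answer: -1536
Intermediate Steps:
b(W, Y) = W*Y
j = 64 (j = 4³ = 64)
l(P) = 1 - P² (l(P) = (P*P - 1)*(-1) = (P² - 1)*(-1) = (-1 + P²)*(-1) = 1 - P²)
(l(-5)*1)*j = ((1 - 1*(-5)²)*1)*64 = ((1 - 1*25)*1)*64 = ((1 - 25)*1)*64 = -24*1*64 = -24*64 = -1536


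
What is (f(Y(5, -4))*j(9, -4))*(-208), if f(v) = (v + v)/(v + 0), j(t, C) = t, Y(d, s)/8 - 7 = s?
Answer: -3744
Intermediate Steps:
Y(d, s) = 56 + 8*s
f(v) = 2 (f(v) = (2*v)/v = 2)
(f(Y(5, -4))*j(9, -4))*(-208) = (2*9)*(-208) = 18*(-208) = -3744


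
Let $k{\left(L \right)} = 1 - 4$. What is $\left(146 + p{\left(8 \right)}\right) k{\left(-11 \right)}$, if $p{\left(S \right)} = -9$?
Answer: $-411$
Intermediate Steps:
$k{\left(L \right)} = -3$
$\left(146 + p{\left(8 \right)}\right) k{\left(-11 \right)} = \left(146 - 9\right) \left(-3\right) = 137 \left(-3\right) = -411$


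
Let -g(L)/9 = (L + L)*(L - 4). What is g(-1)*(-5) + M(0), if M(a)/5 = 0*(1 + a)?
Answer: 450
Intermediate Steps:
g(L) = -18*L*(-4 + L) (g(L) = -9*(L + L)*(L - 4) = -9*2*L*(-4 + L) = -18*L*(-4 + L))
M(a) = 0 (M(a) = 5*(0*(1 + a)) = 5*0 = 0)
g(-1)*(-5) + M(0) = (18*(-1)*(4 - 1*(-1)))*(-5) + 0 = (18*(-1)*(4 + 1))*(-5) + 0 = (18*(-1)*5)*(-5) + 0 = -90*(-5) + 0 = 450 + 0 = 450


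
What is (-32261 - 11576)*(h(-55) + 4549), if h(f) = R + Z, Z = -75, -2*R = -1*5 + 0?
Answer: -392472661/2 ≈ -1.9624e+8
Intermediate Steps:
R = 5/2 (R = -(-1*5 + 0)/2 = -(-5 + 0)/2 = -½*(-5) = 5/2 ≈ 2.5000)
h(f) = -145/2 (h(f) = 5/2 - 75 = -145/2)
(-32261 - 11576)*(h(-55) + 4549) = (-32261 - 11576)*(-145/2 + 4549) = -43837*8953/2 = -392472661/2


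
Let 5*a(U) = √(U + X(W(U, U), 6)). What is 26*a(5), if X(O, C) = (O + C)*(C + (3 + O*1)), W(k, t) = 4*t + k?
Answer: 26*√1059/5 ≈ 169.22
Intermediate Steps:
W(k, t) = k + 4*t
X(O, C) = (C + O)*(3 + C + O) (X(O, C) = (C + O)*(C + (3 + O)) = (C + O)*(3 + C + O))
a(U) = √(54 + 25*U² + 76*U)/5 (a(U) = √(U + (6² + (U + 4*U)² + 3*6 + 3*(U + 4*U) + 2*6*(U + 4*U)))/5 = √(U + (36 + (5*U)² + 18 + 3*(5*U) + 2*6*(5*U)))/5 = √(U + (36 + 25*U² + 18 + 15*U + 60*U))/5 = √(U + (54 + 25*U² + 75*U))/5 = √(54 + 25*U² + 76*U)/5)
26*a(5) = 26*(√(54 + 25*5² + 76*5)/5) = 26*(√(54 + 25*25 + 380)/5) = 26*(√(54 + 625 + 380)/5) = 26*(√1059/5) = 26*√1059/5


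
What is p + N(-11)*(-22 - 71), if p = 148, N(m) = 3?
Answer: -131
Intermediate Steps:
p + N(-11)*(-22 - 71) = 148 + 3*(-22 - 71) = 148 + 3*(-93) = 148 - 279 = -131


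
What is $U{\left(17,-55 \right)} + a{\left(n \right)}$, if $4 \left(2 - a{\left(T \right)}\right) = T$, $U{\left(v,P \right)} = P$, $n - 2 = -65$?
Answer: $- \frac{149}{4} \approx -37.25$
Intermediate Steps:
$n = -63$ ($n = 2 - 65 = -63$)
$a{\left(T \right)} = 2 - \frac{T}{4}$
$U{\left(17,-55 \right)} + a{\left(n \right)} = -55 + \left(2 - - \frac{63}{4}\right) = -55 + \left(2 + \frac{63}{4}\right) = -55 + \frac{71}{4} = - \frac{149}{4}$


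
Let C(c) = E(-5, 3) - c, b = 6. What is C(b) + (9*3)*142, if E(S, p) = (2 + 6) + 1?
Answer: 3837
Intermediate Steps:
E(S, p) = 9 (E(S, p) = 8 + 1 = 9)
C(c) = 9 - c
C(b) + (9*3)*142 = (9 - 1*6) + (9*3)*142 = (9 - 6) + 27*142 = 3 + 3834 = 3837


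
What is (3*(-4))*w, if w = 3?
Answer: -36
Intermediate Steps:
(3*(-4))*w = (3*(-4))*3 = -12*3 = -36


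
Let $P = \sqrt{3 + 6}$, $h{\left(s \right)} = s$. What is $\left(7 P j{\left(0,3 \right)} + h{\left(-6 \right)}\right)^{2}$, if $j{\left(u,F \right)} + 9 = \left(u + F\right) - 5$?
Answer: $56169$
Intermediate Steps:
$j{\left(u,F \right)} = -14 + F + u$ ($j{\left(u,F \right)} = -9 - \left(5 - F - u\right) = -9 + \left(-5 + F + u\right) = -14 + F + u$)
$P = 3$ ($P = \sqrt{9} = 3$)
$\left(7 P j{\left(0,3 \right)} + h{\left(-6 \right)}\right)^{2} = \left(7 \cdot 3 \left(-14 + 3 + 0\right) - 6\right)^{2} = \left(21 \left(-11\right) - 6\right)^{2} = \left(-231 - 6\right)^{2} = \left(-237\right)^{2} = 56169$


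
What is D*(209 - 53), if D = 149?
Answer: 23244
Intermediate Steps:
D*(209 - 53) = 149*(209 - 53) = 149*156 = 23244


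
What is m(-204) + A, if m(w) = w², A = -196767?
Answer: -155151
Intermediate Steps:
m(-204) + A = (-204)² - 196767 = 41616 - 196767 = -155151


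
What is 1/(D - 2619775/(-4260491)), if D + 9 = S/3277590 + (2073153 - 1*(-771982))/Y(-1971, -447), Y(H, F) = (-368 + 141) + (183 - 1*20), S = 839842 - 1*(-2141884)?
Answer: -446852566294080/19868275953486047383 ≈ -2.2491e-5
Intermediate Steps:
S = 2981726 (S = 839842 + 2141884 = 2981726)
Y(H, F) = -64 (Y(H, F) = -227 + (183 - 20) = -227 + 163 = -64)
D = -4663441543013/104882880 (D = -9 + (2981726/3277590 + (2073153 - 1*(-771982))/(-64)) = -9 + (2981726*(1/3277590) + (2073153 + 771982)*(-1/64)) = -9 + (1490863/1638795 + 2845135*(-1/64)) = -9 + (1490863/1638795 - 2845135/64) = -9 - 4662497597093/104882880 = -4663441543013/104882880 ≈ -44463.)
1/(D - 2619775/(-4260491)) = 1/(-4663441543013/104882880 - 2619775/(-4260491)) = 1/(-4663441543013/104882880 - 2619775*(-1/4260491)) = 1/(-4663441543013/104882880 + 2619775/4260491) = 1/(-19868275953486047383/446852566294080) = -446852566294080/19868275953486047383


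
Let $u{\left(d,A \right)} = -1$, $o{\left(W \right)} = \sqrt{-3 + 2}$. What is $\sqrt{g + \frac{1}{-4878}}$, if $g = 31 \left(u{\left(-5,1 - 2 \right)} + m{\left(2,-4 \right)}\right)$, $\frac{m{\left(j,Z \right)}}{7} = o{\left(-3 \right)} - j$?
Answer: $\frac{\sqrt{-1229402882 + 573721092 i}}{1626} \approx 4.9062 + 22.115 i$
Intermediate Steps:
$o{\left(W \right)} = i$ ($o{\left(W \right)} = \sqrt{-1} = i$)
$m{\left(j,Z \right)} = - 7 j + 7 i$ ($m{\left(j,Z \right)} = 7 \left(i - j\right) = - 7 j + 7 i$)
$g = -465 + 217 i$ ($g = 31 \left(-1 + \left(\left(-7\right) 2 + 7 i\right)\right) = 31 \left(-1 - \left(14 - 7 i\right)\right) = 31 \left(-15 + 7 i\right) = -465 + 217 i \approx -465.0 + 217.0 i$)
$\sqrt{g + \frac{1}{-4878}} = \sqrt{\left(-465 + 217 i\right) + \frac{1}{-4878}} = \sqrt{\left(-465 + 217 i\right) - \frac{1}{4878}} = \sqrt{- \frac{2268271}{4878} + 217 i}$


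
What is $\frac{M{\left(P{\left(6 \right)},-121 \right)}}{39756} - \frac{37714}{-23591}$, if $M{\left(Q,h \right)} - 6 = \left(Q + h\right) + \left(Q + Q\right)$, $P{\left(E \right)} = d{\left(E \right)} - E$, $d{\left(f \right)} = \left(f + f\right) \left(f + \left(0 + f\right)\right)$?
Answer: $\frac{1506411493}{937883796} \approx 1.6062$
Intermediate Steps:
$d{\left(f \right)} = 4 f^{2}$ ($d{\left(f \right)} = 2 f \left(f + f\right) = 2 f 2 f = 4 f^{2}$)
$P{\left(E \right)} = - E + 4 E^{2}$ ($P{\left(E \right)} = 4 E^{2} - E = - E + 4 E^{2}$)
$M{\left(Q,h \right)} = 6 + h + 3 Q$ ($M{\left(Q,h \right)} = 6 + \left(\left(Q + h\right) + \left(Q + Q\right)\right) = 6 + \left(\left(Q + h\right) + 2 Q\right) = 6 + \left(h + 3 Q\right) = 6 + h + 3 Q$)
$\frac{M{\left(P{\left(6 \right)},-121 \right)}}{39756} - \frac{37714}{-23591} = \frac{6 - 121 + 3 \cdot 6 \left(-1 + 4 \cdot 6\right)}{39756} - \frac{37714}{-23591} = \left(6 - 121 + 3 \cdot 6 \left(-1 + 24\right)\right) \frac{1}{39756} - - \frac{37714}{23591} = \left(6 - 121 + 3 \cdot 6 \cdot 23\right) \frac{1}{39756} + \frac{37714}{23591} = \left(6 - 121 + 3 \cdot 138\right) \frac{1}{39756} + \frac{37714}{23591} = \left(6 - 121 + 414\right) \frac{1}{39756} + \frac{37714}{23591} = 299 \cdot \frac{1}{39756} + \frac{37714}{23591} = \frac{299}{39756} + \frac{37714}{23591} = \frac{1506411493}{937883796}$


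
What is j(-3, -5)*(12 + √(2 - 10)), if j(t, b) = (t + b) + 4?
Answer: -48 - 8*I*√2 ≈ -48.0 - 11.314*I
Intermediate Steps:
j(t, b) = 4 + b + t (j(t, b) = (b + t) + 4 = 4 + b + t)
j(-3, -5)*(12 + √(2 - 10)) = (4 - 5 - 3)*(12 + √(2 - 10)) = -4*(12 + √(-8)) = -4*(12 + 2*I*√2) = -48 - 8*I*√2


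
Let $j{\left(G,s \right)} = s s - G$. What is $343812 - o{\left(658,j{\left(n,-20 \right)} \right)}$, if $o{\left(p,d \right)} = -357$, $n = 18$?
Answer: $344169$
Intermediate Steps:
$j{\left(G,s \right)} = s^{2} - G$
$343812 - o{\left(658,j{\left(n,-20 \right)} \right)} = 343812 - -357 = 343812 + 357 = 344169$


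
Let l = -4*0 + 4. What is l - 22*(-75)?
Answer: 1654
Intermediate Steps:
l = 4 (l = 0 + 4 = 4)
l - 22*(-75) = 4 - 22*(-75) = 4 + 1650 = 1654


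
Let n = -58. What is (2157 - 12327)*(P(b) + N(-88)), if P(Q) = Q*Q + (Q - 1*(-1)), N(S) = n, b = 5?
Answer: 274590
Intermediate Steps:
N(S) = -58
P(Q) = 1 + Q + Q**2 (P(Q) = Q**2 + (Q + 1) = Q**2 + (1 + Q) = 1 + Q + Q**2)
(2157 - 12327)*(P(b) + N(-88)) = (2157 - 12327)*((1 + 5 + 5**2) - 58) = -10170*((1 + 5 + 25) - 58) = -10170*(31 - 58) = -10170*(-27) = 274590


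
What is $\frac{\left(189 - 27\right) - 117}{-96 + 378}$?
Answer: $\frac{15}{94} \approx 0.15957$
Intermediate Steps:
$\frac{\left(189 - 27\right) - 117}{-96 + 378} = \frac{162 - 117}{282} = 45 \cdot \frac{1}{282} = \frac{15}{94}$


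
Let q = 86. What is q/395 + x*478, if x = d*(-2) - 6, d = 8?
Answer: -4153734/395 ≈ -10516.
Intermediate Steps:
x = -22 (x = 8*(-2) - 6 = -16 - 6 = -22)
q/395 + x*478 = 86/395 - 22*478 = 86*(1/395) - 10516 = 86/395 - 10516 = -4153734/395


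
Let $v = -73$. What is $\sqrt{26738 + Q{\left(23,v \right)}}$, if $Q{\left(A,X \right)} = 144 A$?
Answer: $5 \sqrt{1202} \approx 173.35$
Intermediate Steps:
$\sqrt{26738 + Q{\left(23,v \right)}} = \sqrt{26738 + 144 \cdot 23} = \sqrt{26738 + 3312} = \sqrt{30050} = 5 \sqrt{1202}$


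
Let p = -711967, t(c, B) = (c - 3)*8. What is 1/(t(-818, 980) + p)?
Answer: -1/718535 ≈ -1.3917e-6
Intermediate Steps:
t(c, B) = -24 + 8*c (t(c, B) = (-3 + c)*8 = -24 + 8*c)
1/(t(-818, 980) + p) = 1/((-24 + 8*(-818)) - 711967) = 1/((-24 - 6544) - 711967) = 1/(-6568 - 711967) = 1/(-718535) = -1/718535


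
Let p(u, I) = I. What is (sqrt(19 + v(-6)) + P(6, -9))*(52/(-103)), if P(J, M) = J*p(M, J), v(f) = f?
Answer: -1872/103 - 52*sqrt(13)/103 ≈ -19.995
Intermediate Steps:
P(J, M) = J**2 (P(J, M) = J*J = J**2)
(sqrt(19 + v(-6)) + P(6, -9))*(52/(-103)) = (sqrt(19 - 6) + 6**2)*(52/(-103)) = (sqrt(13) + 36)*(52*(-1/103)) = (36 + sqrt(13))*(-52/103) = -1872/103 - 52*sqrt(13)/103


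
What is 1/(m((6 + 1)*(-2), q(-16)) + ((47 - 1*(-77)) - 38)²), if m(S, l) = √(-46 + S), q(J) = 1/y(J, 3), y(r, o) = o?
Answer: 1849/13675219 - I*√15/27350438 ≈ 0.00013521 - 1.4161e-7*I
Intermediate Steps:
q(J) = ⅓ (q(J) = 1/3 = ⅓)
1/(m((6 + 1)*(-2), q(-16)) + ((47 - 1*(-77)) - 38)²) = 1/(√(-46 + (6 + 1)*(-2)) + ((47 - 1*(-77)) - 38)²) = 1/(√(-46 + 7*(-2)) + ((47 + 77) - 38)²) = 1/(√(-46 - 14) + (124 - 38)²) = 1/(√(-60) + 86²) = 1/(2*I*√15 + 7396) = 1/(7396 + 2*I*√15)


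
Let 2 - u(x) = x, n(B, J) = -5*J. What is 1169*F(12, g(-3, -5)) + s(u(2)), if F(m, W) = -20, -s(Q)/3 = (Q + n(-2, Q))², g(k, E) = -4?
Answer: -23380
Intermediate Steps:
u(x) = 2 - x
s(Q) = -48*Q² (s(Q) = -3*(Q - 5*Q)² = -3*16*Q² = -48*Q²)
1169*F(12, g(-3, -5)) + s(u(2)) = 1169*(-20) - 48*(2 - 1*2)² = -23380 - 48*(2 - 2)² = -23380 - 48*0² = -23380 - 48*0 = -23380 + 0 = -23380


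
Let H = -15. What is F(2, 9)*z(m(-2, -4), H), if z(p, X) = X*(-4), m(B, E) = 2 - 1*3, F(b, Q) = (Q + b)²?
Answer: 7260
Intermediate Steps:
m(B, E) = -1 (m(B, E) = 2 - 3 = -1)
z(p, X) = -4*X
F(2, 9)*z(m(-2, -4), H) = (9 + 2)²*(-4*(-15)) = 11²*60 = 121*60 = 7260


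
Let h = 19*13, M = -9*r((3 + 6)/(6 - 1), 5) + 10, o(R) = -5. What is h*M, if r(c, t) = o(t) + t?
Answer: 2470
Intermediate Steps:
r(c, t) = -5 + t
M = 10 (M = -9*(-5 + 5) + 10 = -9*0 + 10 = 0 + 10 = 10)
h = 247
h*M = 247*10 = 2470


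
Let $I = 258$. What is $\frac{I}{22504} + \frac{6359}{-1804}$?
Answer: $- \frac{4457422}{1268663} \approx -3.5135$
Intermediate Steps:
$\frac{I}{22504} + \frac{6359}{-1804} = \frac{258}{22504} + \frac{6359}{-1804} = 258 \cdot \frac{1}{22504} + 6359 \left(- \frac{1}{1804}\right) = \frac{129}{11252} - \frac{6359}{1804} = - \frac{4457422}{1268663}$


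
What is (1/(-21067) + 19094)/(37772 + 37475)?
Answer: 402253297/1585228549 ≈ 0.25375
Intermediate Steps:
(1/(-21067) + 19094)/(37772 + 37475) = (-1/21067 + 19094)/75247 = (402253297/21067)*(1/75247) = 402253297/1585228549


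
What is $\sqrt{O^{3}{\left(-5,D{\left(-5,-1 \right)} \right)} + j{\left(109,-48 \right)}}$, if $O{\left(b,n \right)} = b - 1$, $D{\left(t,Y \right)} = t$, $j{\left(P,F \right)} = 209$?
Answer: $i \sqrt{7} \approx 2.6458 i$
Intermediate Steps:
$O{\left(b,n \right)} = -1 + b$ ($O{\left(b,n \right)} = b - 1 = -1 + b$)
$\sqrt{O^{3}{\left(-5,D{\left(-5,-1 \right)} \right)} + j{\left(109,-48 \right)}} = \sqrt{\left(-1 - 5\right)^{3} + 209} = \sqrt{\left(-6\right)^{3} + 209} = \sqrt{-216 + 209} = \sqrt{-7} = i \sqrt{7}$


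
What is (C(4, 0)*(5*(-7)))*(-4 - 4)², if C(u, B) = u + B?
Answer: -8960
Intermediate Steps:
C(u, B) = B + u
(C(4, 0)*(5*(-7)))*(-4 - 4)² = ((0 + 4)*(5*(-7)))*(-4 - 4)² = (4*(-35))*(-8)² = -140*64 = -8960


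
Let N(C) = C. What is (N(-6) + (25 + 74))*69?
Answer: 6417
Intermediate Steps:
(N(-6) + (25 + 74))*69 = (-6 + (25 + 74))*69 = (-6 + 99)*69 = 93*69 = 6417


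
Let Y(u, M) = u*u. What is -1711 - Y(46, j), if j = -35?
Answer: -3827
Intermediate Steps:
Y(u, M) = u²
-1711 - Y(46, j) = -1711 - 1*46² = -1711 - 1*2116 = -1711 - 2116 = -3827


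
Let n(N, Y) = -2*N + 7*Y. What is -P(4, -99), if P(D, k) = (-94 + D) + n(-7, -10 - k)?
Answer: -547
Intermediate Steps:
P(D, k) = -150 + D - 7*k (P(D, k) = (-94 + D) + (-2*(-7) + 7*(-10 - k)) = (-94 + D) + (14 + (-70 - 7*k)) = (-94 + D) + (-56 - 7*k) = -150 + D - 7*k)
-P(4, -99) = -(-150 + 4 - 7*(-99)) = -(-150 + 4 + 693) = -1*547 = -547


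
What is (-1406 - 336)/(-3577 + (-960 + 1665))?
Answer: 871/1436 ≈ 0.60655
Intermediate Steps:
(-1406 - 336)/(-3577 + (-960 + 1665)) = -1742/(-3577 + 705) = -1742/(-2872) = -1742*(-1/2872) = 871/1436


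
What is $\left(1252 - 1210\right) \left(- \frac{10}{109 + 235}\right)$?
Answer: $- \frac{105}{86} \approx -1.2209$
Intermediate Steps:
$\left(1252 - 1210\right) \left(- \frac{10}{109 + 235}\right) = \left(1252 - 1210\right) \left(- \frac{10}{344}\right) = 42 \left(\left(-10\right) \frac{1}{344}\right) = 42 \left(- \frac{5}{172}\right) = - \frac{105}{86}$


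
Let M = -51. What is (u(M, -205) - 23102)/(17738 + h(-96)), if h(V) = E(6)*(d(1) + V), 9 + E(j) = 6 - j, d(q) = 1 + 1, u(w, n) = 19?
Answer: -23083/18584 ≈ -1.2421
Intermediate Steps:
d(q) = 2
E(j) = -3 - j (E(j) = -9 + (6 - j) = -3 - j)
h(V) = -18 - 9*V (h(V) = (-3 - 1*6)*(2 + V) = (-3 - 6)*(2 + V) = -9*(2 + V) = -18 - 9*V)
(u(M, -205) - 23102)/(17738 + h(-96)) = (19 - 23102)/(17738 + (-18 - 9*(-96))) = -23083/(17738 + (-18 + 864)) = -23083/(17738 + 846) = -23083/18584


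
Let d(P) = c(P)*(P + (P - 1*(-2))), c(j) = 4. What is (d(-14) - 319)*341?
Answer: -144243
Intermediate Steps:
d(P) = 8 + 8*P (d(P) = 4*(P + (P - 1*(-2))) = 4*(P + (P + 2)) = 4*(P + (2 + P)) = 4*(2 + 2*P) = 8 + 8*P)
(d(-14) - 319)*341 = ((8 + 8*(-14)) - 319)*341 = ((8 - 112) - 319)*341 = (-104 - 319)*341 = -423*341 = -144243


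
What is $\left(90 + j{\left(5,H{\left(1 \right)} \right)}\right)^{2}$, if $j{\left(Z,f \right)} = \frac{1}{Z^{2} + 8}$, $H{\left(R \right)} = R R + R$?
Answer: $\frac{8826841}{1089} \approx 8105.5$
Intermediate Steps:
$H{\left(R \right)} = R + R^{2}$ ($H{\left(R \right)} = R^{2} + R = R + R^{2}$)
$j{\left(Z,f \right)} = \frac{1}{8 + Z^{2}}$
$\left(90 + j{\left(5,H{\left(1 \right)} \right)}\right)^{2} = \left(90 + \frac{1}{8 + 5^{2}}\right)^{2} = \left(90 + \frac{1}{8 + 25}\right)^{2} = \left(90 + \frac{1}{33}\right)^{2} = \left(\frac{2971}{33}\right)^{2} = \frac{8826841}{1089}$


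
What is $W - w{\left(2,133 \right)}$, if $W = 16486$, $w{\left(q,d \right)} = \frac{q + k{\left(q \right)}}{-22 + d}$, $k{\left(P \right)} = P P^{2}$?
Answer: $\frac{1829936}{111} \approx 16486.0$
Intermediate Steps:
$k{\left(P \right)} = P^{3}$
$w{\left(q,d \right)} = \frac{q + q^{3}}{-22 + d}$
$W - w{\left(2,133 \right)} = 16486 - \frac{2 + 2^{3}}{-22 + 133} = 16486 - \frac{2 + 8}{111} = 16486 - \frac{1}{111} \cdot 10 = 16486 - \frac{10}{111} = \frac{1829936}{111}$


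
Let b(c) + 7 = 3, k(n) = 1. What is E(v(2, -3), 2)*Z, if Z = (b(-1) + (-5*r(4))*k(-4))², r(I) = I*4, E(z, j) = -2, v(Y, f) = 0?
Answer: -14112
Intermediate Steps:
r(I) = 4*I
b(c) = -4 (b(c) = -7 + 3 = -4)
Z = 7056 (Z = (-4 - 20*4*1)² = (-4 - 5*16*1)² = (-4 - 80*1)² = (-4 - 80)² = (-84)² = 7056)
E(v(2, -3), 2)*Z = -2*7056 = -14112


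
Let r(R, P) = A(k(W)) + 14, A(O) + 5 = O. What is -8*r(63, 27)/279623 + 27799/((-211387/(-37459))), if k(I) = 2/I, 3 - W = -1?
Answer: 15325145933749/3110982479 ≈ 4926.1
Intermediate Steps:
W = 4 (W = 3 - 1*(-1) = 3 + 1 = 4)
A(O) = -5 + O
r(R, P) = 19/2 (r(R, P) = (-5 + 2/4) + 14 = (-5 + 2*(¼)) + 14 = (-5 + ½) + 14 = -9/2 + 14 = 19/2)
-8*r(63, 27)/279623 + 27799/((-211387/(-37459))) = -8*19/2/279623 + 27799/((-211387/(-37459))) = -76*1/279623 + 27799/((-211387*(-1/37459))) = -4/14717 + 27799/(211387/37459) = -4/14717 + 27799*(37459/211387) = -4/14717 + 1041322741/211387 = 15325145933749/3110982479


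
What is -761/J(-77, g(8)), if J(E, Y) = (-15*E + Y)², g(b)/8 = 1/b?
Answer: -761/1336336 ≈ -0.00056947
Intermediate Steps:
g(b) = 8/b
J(E, Y) = (Y - 15*E)²
-761/J(-77, g(8)) = -761/(-8/8 + 15*(-77))² = -761/(-8/8 - 1155)² = -761/(-1*1 - 1155)² = -761/(-1 - 1155)² = -761/((-1156)²) = -761/1336336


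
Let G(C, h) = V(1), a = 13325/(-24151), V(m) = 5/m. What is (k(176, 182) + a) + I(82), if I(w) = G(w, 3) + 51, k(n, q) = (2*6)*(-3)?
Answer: 469695/24151 ≈ 19.448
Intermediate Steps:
a = -13325/24151 (a = 13325*(-1/24151) = -13325/24151 ≈ -0.55174)
G(C, h) = 5 (G(C, h) = 5/1 = 5*1 = 5)
k(n, q) = -36 (k(n, q) = 12*(-3) = -36)
I(w) = 56 (I(w) = 5 + 51 = 56)
(k(176, 182) + a) + I(82) = (-36 - 13325/24151) + 56 = -882761/24151 + 56 = 469695/24151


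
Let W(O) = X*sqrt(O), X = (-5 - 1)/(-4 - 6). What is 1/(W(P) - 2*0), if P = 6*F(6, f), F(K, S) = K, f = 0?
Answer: 5/18 ≈ 0.27778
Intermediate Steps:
P = 36 (P = 6*6 = 36)
X = 3/5 (X = -6/(-10) = -6*(-1/10) = 3/5 ≈ 0.60000)
W(O) = 3*sqrt(O)/5
1/(W(P) - 2*0) = 1/(3*sqrt(36)/5 - 2*0) = 1/((3/5)*6 + 0) = 1/(18/5 + 0) = 1/(18/5) = 5/18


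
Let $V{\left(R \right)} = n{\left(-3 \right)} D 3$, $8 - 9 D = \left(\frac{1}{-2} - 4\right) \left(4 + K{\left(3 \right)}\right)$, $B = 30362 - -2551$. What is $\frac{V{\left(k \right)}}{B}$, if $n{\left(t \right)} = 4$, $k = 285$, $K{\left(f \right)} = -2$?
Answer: $\frac{68}{98739} \approx 0.00068868$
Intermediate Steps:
$B = 32913$ ($B = 30362 + 2551 = 32913$)
$D = \frac{17}{9}$ ($D = \frac{8}{9} - \frac{\left(\frac{1}{-2} - 4\right) \left(4 - 2\right)}{9} = \frac{8}{9} - \frac{\left(- \frac{1}{2} - 4\right) 2}{9} = \frac{8}{9} - \frac{\left(- \frac{9}{2}\right) 2}{9} = \frac{8}{9} - -1 = \frac{8}{9} + 1 = \frac{17}{9} \approx 1.8889$)
$V{\left(R \right)} = \frac{68}{3}$ ($V{\left(R \right)} = 4 \cdot \frac{17}{9} \cdot 3 = \frac{68}{9} \cdot 3 = \frac{68}{3}$)
$\frac{V{\left(k \right)}}{B} = \frac{68}{3 \cdot 32913} = \frac{68}{3} \cdot \frac{1}{32913} = \frac{68}{98739}$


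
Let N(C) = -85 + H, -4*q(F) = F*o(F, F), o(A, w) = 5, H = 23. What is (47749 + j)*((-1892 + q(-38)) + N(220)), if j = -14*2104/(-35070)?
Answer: -152028566579/1670 ≈ -9.1035e+7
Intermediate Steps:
q(F) = -5*F/4 (q(F) = -F*5/4 = -5*F/4)
j = 2104/2505 (j = -29456*(-1/35070) = 2104/2505 ≈ 0.83992)
N(C) = -62 (N(C) = -85 + 23 = -62)
(47749 + j)*((-1892 + q(-38)) + N(220)) = (47749 + 2104/2505)*((-1892 - 5/4*(-38)) - 62) = 119613349*((-1892 + 95/2) - 62)/2505 = 119613349*(-3689/2 - 62)/2505 = (119613349/2505)*(-3813/2) = -152028566579/1670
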